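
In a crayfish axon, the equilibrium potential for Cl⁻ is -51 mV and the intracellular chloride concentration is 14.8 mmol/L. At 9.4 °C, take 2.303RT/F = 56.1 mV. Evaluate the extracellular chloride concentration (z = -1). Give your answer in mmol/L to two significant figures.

120 mmol/L

Nernst: E = (56.1/-1) · log₁₀([out]/[in]), so log₁₀([out]/[in]) = -51.0 × -1 / 56.1 = 0.9091.
[out]/[in] = 10^(0.9091) = 8.111.
[out] = 8.111 × 14.8 = 120 mmol/L.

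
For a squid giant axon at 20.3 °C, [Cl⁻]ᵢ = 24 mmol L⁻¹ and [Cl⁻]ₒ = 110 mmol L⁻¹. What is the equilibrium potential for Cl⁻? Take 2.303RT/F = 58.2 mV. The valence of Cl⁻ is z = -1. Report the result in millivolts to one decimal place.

E = (58.2/z) · log₁₀([Cl⁻]_out/[Cl⁻]_in) with z = -1.
For an anion, dividing by z = -1 reverses the sign.
= (58.2/-1) · log₁₀(110/24) = -58.20 · log₁₀(4.583)
= -58.20 · (0.6612) = -38.48 mV

-38.5 mV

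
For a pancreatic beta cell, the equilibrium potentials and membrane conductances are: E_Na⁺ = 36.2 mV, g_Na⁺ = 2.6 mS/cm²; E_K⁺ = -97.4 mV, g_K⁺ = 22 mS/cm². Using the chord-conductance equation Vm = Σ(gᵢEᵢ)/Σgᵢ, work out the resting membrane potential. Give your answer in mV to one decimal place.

-83.3 mV

Σ gᵢEᵢ = 2.6·(36.2) + 22·(-97.4) = -2048.68
Σ gᵢ = 2.6 + 22 = 24.6
Vm = -2048.68 / 24.6 = -83.28 mV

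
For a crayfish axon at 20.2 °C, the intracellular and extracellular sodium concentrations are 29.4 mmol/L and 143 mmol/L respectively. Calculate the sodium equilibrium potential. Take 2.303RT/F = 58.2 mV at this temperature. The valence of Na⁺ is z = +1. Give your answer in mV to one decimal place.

E = (58.2/z) · log₁₀([Na⁺]_out/[Na⁺]_in) with z = +1.
= (58.2/1) · log₁₀(143/29.4) = 58.20 · log₁₀(4.864)
= 58.20 · (0.6870) = 39.98 mV

40.0 mV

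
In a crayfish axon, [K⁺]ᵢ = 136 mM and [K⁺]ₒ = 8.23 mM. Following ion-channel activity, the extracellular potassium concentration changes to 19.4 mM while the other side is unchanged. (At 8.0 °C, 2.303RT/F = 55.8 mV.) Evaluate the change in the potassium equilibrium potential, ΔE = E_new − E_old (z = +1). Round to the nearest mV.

21 mV

E_old = (55.8/1)·log₁₀(8.23/136) = -67.97 mV
E_new = (55.8/1)·log₁₀(19.4/136) = -47.19 mV
ΔE = -47.19 − (-67.97) = 20.78 mV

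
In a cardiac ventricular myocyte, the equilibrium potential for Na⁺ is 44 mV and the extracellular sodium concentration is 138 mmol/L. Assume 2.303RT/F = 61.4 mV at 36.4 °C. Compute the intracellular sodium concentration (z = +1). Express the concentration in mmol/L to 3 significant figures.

Nernst: E = (61.4/1) · log₁₀([out]/[in]), so log₁₀([out]/[in]) = 44.0 × 1 / 61.4 = 0.7166.
[out]/[in] = 10^(0.7166) = 5.207.
[in] = 138 / 5.207 = 26.5 mmol/L.

26.5 mmol/L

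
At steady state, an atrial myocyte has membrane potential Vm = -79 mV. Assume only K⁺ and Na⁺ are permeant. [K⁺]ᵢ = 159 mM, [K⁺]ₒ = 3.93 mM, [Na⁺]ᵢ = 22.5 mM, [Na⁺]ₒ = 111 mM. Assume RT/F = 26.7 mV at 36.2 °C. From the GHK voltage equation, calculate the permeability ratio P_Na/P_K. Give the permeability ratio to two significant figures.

Let α = P_Na/P_K. GHK: Vm = 26.7·ln[(Kₒ + α·Naₒ)/(Kᵢ + α·Naᵢ)].
e^(Vm/26.7) = e^(-79.0/26.7) = 0.051881
So 0.051881·(Kᵢ + α·Naᵢ) = Kₒ + α·Naₒ → α = (0.051881·159.0 − 3.93) / (111.0 − 0.051881·22.5)
α = (8.249 − 3.93) / (111.0 − 1.167) = 4.319/109.8 = 0.03932

0.039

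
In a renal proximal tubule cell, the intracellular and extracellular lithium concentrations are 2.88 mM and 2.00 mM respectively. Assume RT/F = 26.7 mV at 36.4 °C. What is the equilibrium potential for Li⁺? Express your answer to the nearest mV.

-10 mV

E = (26.7/z) · ln([Li⁺]_out/[Li⁺]_in) with z = +1.
= (26.7/1) · ln(2.00/2.88) = 26.70 · ln(0.6944)
= 26.70 · (-0.3646) = -9.74 mV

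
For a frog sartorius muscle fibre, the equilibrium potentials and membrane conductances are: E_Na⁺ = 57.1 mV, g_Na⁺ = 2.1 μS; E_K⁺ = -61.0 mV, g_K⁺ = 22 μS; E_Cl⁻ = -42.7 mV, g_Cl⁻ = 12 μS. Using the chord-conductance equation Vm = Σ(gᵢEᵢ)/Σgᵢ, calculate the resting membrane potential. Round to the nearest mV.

-48 mV

Σ gᵢEᵢ = 2.1·(57.1) + 22·(-61.0) + 12·(-42.7) = -1734.49
Σ gᵢ = 2.1 + 22 + 12 = 36.1
Vm = -1734.49 / 36.1 = -48.05 mV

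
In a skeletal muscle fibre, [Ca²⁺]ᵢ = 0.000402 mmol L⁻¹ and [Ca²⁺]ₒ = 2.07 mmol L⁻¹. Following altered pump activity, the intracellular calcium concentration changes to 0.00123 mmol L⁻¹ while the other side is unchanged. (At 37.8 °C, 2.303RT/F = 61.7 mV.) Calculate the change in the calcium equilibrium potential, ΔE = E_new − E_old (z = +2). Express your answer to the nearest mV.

E_old = (61.7/2)·log₁₀(2.07/0.000402) = 114.51 mV
E_new = (61.7/2)·log₁₀(2.07/0.00123) = 99.52 mV
ΔE = 99.52 − (114.51) = -14.98 mV

-15 mV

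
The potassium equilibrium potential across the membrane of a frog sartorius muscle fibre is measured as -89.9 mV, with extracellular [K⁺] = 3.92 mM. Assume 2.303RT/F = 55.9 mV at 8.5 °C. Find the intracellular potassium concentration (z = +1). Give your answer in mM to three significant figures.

159 mM

Nernst: E = (55.9/1) · log₁₀([out]/[in]), so log₁₀([out]/[in]) = -89.9 × 1 / 55.9 = -1.6082.
[out]/[in] = 10^(-1.6082) = 0.02465.
[in] = 3.92 / 0.02465 = 159 mM.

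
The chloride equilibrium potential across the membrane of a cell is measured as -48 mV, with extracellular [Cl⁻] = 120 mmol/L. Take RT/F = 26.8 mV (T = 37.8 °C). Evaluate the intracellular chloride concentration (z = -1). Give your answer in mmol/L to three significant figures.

Nernst: E = (26.8/-1) · ln([out]/[in]), so ln([out]/[in]) = -48.0 × -1 / 26.8 = 1.7910.
[out]/[in] = e^(1.7910) = 5.996.
[in] = 120 / 5.996 = 20.01 mmol/L.

20.0 mmol/L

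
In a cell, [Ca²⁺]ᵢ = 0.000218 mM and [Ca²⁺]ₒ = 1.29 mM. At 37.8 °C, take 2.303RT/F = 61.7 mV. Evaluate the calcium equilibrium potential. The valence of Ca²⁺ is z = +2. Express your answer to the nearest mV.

E = (61.7/z) · log₁₀([Ca²⁺]_out/[Ca²⁺]_in) with z = +2.
= (61.7/2) · log₁₀(1.29/0.000218) = 30.85 · log₁₀(5917)
= 30.85 · (3.7721) = 116.37 mV

116 mV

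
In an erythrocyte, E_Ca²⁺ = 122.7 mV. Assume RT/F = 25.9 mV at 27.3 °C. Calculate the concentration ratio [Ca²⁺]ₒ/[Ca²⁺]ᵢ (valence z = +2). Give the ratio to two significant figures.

13000

ln([out]/[in]) = E·z/(25.9) = 122.7 × 2 / 25.9 = 9.4749
[out]/[in] = e^(9.4749) = 1.303e+04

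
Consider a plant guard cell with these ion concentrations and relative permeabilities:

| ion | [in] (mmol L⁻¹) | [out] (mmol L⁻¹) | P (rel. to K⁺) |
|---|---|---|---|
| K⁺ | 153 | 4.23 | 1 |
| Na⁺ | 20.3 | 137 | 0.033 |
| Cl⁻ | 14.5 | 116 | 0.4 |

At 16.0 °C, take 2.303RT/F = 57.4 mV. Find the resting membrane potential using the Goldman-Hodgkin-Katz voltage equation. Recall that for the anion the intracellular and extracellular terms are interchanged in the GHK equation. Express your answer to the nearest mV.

-65 mV

Vm = 57.4 · log₁₀[(Σ P·[cation]ₒ + Σ P·[anion]ᵢ) / (Σ P·[cation]ᵢ + Σ P·[anion]ₒ)]
Numerator = 1×4.23 + 0.033×137 + 0.4×14.5 = 14.55
Denominator = 1×153 + 0.033×20.3 + 0.4×116 = 200.1
Vm = 57.4 · log₁₀(0.07273) = 57.4 × (-1.1383) = -65.34 mV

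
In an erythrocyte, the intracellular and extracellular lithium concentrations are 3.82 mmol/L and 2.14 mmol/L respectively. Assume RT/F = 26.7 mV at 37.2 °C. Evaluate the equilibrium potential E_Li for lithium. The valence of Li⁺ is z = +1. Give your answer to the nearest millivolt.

-15 mV

E = (26.7/z) · ln([Li⁺]_out/[Li⁺]_in) with z = +1.
= (26.7/1) · ln(2.14/3.82) = 26.70 · ln(0.5602)
= 26.70 · (-0.5794) = -15.47 mV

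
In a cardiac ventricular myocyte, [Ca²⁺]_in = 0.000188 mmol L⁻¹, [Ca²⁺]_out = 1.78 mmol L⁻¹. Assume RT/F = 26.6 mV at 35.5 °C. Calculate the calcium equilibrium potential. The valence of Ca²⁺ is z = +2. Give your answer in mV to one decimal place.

121.8 mV

E = (26.6/z) · ln([Ca²⁺]_out/[Ca²⁺]_in) with z = +2.
= (26.6/2) · ln(1.78/0.000188) = 13.30 · ln(9468)
= 13.30 · (9.1557) = 121.77 mV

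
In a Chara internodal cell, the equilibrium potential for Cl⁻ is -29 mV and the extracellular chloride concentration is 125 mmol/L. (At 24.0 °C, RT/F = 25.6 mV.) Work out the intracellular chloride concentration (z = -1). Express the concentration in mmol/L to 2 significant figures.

40 mmol/L

Nernst: E = (25.6/-1) · ln([out]/[in]), so ln([out]/[in]) = -29.0 × -1 / 25.6 = 1.1328.
[out]/[in] = e^(1.1328) = 3.104.
[in] = 125 / 3.104 = 40.27 mmol/L.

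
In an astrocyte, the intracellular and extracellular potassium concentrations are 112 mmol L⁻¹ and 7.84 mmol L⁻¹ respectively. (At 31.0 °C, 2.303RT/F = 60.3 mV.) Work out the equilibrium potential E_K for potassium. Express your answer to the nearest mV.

-70 mV

E = (60.3/z) · log₁₀([K⁺]_out/[K⁺]_in) with z = +1.
= (60.3/1) · log₁₀(7.84/112) = 60.30 · log₁₀(0.07)
= 60.30 · (-1.1549) = -69.64 mV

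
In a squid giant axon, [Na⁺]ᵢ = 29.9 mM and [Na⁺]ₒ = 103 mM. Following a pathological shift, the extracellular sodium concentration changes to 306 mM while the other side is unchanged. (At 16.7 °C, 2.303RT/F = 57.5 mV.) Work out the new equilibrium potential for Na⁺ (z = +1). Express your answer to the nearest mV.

After the shift: [Na⁺]_out = 306, [Na⁺]_in = 29.9 mM.
E_new = (57.5/1)·log₁₀(306/29.9) = 57.50 · (1.0101) = 58.08 mV

58 mV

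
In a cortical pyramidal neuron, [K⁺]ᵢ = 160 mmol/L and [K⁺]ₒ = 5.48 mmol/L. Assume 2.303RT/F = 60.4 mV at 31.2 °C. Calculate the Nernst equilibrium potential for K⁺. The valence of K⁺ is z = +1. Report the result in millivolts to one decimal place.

-88.5 mV

E = (60.4/z) · log₁₀([K⁺]_out/[K⁺]_in) with z = +1.
= (60.4/1) · log₁₀(5.48/160) = 60.40 · log₁₀(0.03425)
= 60.40 · (-1.4653) = -88.51 mV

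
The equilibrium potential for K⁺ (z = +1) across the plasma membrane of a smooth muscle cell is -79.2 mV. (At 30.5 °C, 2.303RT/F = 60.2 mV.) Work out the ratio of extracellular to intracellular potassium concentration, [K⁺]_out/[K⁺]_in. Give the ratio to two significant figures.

0.048

log₁₀([out]/[in]) = E·z/(60.2) = -79.2 × 1 / 60.2 = -1.3156
[out]/[in] = 10^(-1.3156) = 0.04835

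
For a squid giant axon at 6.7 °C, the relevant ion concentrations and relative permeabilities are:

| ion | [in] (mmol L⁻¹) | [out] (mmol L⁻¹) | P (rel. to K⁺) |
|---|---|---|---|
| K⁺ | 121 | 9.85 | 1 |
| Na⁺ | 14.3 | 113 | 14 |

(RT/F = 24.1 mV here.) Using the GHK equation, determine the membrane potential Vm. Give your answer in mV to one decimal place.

38.6 mV

Vm = 24.1 · ln[(Σ P·[cation]ₒ + Σ P·[anion]ᵢ) / (Σ P·[cation]ᵢ + Σ P·[anion]ₒ)]
Numerator = 1×9.85 + 14×113 = 1592
Denominator = 1×121 + 14×14.3 = 321.2
Vm = 24.1 · ln(4.9559) = 24.1 × (1.6006) = 38.57 mV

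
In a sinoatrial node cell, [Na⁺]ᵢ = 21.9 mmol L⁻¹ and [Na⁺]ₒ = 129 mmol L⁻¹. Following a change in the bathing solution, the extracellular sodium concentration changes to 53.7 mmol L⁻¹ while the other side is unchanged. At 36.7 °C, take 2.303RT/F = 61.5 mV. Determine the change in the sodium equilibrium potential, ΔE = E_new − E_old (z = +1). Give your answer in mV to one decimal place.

-23.4 mV

E_old = (61.5/1)·log₁₀(129/21.9) = 47.36 mV
E_new = (61.5/1)·log₁₀(53.7/21.9) = 23.96 mV
ΔE = 23.96 − (47.36) = -23.41 mV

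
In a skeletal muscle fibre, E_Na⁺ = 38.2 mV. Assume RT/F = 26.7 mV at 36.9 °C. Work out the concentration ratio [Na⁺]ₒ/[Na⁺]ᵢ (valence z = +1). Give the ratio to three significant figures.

4.18

ln([out]/[in]) = E·z/(26.7) = 38.2 × 1 / 26.7 = 1.4307
[out]/[in] = e^(1.4307) = 4.182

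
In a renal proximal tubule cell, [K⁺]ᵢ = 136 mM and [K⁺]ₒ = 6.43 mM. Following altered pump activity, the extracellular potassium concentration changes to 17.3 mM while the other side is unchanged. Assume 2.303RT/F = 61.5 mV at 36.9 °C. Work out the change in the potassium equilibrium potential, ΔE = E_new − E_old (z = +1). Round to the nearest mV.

26 mV

E_old = (61.5/1)·log₁₀(6.43/136) = -81.51 mV
E_new = (61.5/1)·log₁₀(17.3/136) = -55.07 mV
ΔE = -55.07 − (-81.51) = 26.43 mV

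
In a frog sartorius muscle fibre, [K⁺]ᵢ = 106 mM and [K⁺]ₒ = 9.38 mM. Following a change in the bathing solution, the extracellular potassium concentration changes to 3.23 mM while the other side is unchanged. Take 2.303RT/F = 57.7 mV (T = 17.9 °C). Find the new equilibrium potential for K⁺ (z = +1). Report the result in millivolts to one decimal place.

After the shift: [K⁺]_out = 3.23, [K⁺]_in = 106 mM.
E_new = (57.7/1)·log₁₀(3.23/106) = 57.70 · (-1.5161) = -87.48 mV

-87.5 mV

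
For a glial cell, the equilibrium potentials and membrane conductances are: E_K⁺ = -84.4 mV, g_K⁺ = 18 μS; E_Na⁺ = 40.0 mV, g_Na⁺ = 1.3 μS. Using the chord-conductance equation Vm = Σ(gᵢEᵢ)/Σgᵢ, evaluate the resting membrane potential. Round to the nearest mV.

-76 mV

Σ gᵢEᵢ = 18·(-84.4) + 1.3·(40.0) = -1467.20
Σ gᵢ = 18 + 1.3 = 19.3
Vm = -1467.20 / 19.3 = -76.02 mV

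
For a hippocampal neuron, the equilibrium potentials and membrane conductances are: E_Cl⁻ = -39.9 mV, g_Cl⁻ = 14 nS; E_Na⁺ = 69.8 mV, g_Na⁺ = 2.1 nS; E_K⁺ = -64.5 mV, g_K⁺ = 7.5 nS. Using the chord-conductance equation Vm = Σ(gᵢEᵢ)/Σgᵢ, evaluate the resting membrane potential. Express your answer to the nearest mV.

-38 mV

Σ gᵢEᵢ = 14·(-39.9) + 2.1·(69.8) + 7.5·(-64.5) = -895.77
Σ gᵢ = 14 + 2.1 + 7.5 = 23.6
Vm = -895.77 / 23.6 = -37.96 mV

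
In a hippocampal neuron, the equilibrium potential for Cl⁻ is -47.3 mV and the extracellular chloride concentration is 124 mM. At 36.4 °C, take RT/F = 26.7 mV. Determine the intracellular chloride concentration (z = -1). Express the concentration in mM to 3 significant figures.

Nernst: E = (26.7/-1) · ln([out]/[in]), so ln([out]/[in]) = -47.3 × -1 / 26.7 = 1.7715.
[out]/[in] = e^(1.7715) = 5.88.
[in] = 124 / 5.88 = 21.09 mM.

21.1 mM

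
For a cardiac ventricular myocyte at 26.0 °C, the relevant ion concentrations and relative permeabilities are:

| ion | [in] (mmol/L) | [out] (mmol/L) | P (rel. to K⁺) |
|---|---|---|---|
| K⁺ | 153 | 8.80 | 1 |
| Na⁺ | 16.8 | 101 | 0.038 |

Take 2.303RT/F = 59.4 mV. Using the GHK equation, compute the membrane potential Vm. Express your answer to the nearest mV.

Vm = 59.4 · log₁₀[(Σ P·[cation]ₒ + Σ P·[anion]ᵢ) / (Σ P·[cation]ᵢ + Σ P·[anion]ₒ)]
Numerator = 1×8.80 + 0.038×101 = 12.64
Denominator = 1×153 + 0.038×16.8 = 153.6
Vm = 59.4 · log₁₀(0.082258) = 59.4 × (-1.0848) = -64.44 mV

-64 mV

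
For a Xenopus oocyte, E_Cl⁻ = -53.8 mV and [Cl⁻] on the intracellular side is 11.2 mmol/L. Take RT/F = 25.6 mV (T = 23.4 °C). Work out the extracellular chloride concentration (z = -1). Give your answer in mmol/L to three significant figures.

Nernst: E = (25.6/-1) · ln([out]/[in]), so ln([out]/[in]) = -53.8 × -1 / 25.6 = 2.1016.
[out]/[in] = e^(2.1016) = 8.179.
[out] = 8.179 × 11.2 = 91.6 mmol/L.

91.6 mmol/L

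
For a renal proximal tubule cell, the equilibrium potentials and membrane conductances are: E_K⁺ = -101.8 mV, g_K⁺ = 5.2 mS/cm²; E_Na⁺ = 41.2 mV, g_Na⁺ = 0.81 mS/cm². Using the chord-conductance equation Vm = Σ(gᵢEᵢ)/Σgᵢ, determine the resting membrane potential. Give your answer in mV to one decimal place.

-82.5 mV

Σ gᵢEᵢ = 5.2·(-101.8) + 0.81·(41.2) = -495.99
Σ gᵢ = 5.2 + 0.81 = 6.01
Vm = -495.99 / 6.01 = -82.53 mV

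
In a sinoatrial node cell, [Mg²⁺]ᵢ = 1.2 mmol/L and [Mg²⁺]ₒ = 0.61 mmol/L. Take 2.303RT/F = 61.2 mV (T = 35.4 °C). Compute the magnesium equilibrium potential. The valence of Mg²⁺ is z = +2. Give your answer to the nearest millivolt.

-9 mV

E = (61.2/z) · log₁₀([Mg²⁺]_out/[Mg²⁺]_in) with z = +2.
= (61.2/2) · log₁₀(0.61/1.2) = 30.60 · log₁₀(0.5083)
= 30.60 · (-0.2939) = -8.99 mV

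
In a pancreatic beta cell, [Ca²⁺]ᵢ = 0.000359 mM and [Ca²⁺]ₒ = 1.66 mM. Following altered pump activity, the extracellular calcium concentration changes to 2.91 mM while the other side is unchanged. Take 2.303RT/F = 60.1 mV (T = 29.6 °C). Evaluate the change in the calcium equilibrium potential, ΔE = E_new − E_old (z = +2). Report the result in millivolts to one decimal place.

7.3 mV

E_old = (60.1/2)·log₁₀(1.66/0.000359) = 110.13 mV
E_new = (60.1/2)·log₁₀(2.91/0.000359) = 117.46 mV
ΔE = 117.46 − (110.13) = 7.33 mV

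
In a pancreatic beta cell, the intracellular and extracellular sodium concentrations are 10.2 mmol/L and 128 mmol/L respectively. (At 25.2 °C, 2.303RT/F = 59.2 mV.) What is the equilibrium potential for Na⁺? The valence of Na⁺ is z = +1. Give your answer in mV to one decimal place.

E = (59.2/z) · log₁₀([Na⁺]_out/[Na⁺]_in) with z = +1.
= (59.2/1) · log₁₀(128/10.2) = 59.20 · log₁₀(12.55)
= 59.20 · (1.0986) = 65.04 mV

65.0 mV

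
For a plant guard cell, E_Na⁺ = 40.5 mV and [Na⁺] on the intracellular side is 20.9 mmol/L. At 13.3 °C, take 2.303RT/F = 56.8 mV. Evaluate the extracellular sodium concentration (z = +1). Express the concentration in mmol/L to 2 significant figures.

110 mmol/L

Nernst: E = (56.8/1) · log₁₀([out]/[in]), so log₁₀([out]/[in]) = 40.5 × 1 / 56.8 = 0.7130.
[out]/[in] = 10^(0.7130) = 5.164.
[out] = 5.164 × 20.9 = 107.9 mmol/L.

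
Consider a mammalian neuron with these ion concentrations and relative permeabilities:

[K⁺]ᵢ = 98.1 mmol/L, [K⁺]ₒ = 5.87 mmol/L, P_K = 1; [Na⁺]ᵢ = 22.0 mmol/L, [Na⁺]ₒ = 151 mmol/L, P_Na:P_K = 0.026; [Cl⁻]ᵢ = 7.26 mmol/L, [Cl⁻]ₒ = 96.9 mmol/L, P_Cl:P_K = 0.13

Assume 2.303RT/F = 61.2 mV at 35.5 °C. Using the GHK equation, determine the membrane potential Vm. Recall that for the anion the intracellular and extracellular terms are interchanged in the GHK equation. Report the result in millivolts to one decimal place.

Vm = 61.2 · log₁₀[(Σ P·[cation]ₒ + Σ P·[anion]ᵢ) / (Σ P·[cation]ᵢ + Σ P·[anion]ₒ)]
Numerator = 1×5.87 + 0.026×151 + 0.13×7.26 = 10.74
Denominator = 1×98.1 + 0.026×22.0 + 0.13×96.9 = 111.3
Vm = 61.2 · log₁₀(0.096521) = 61.2 × (-1.0154) = -62.14 mV

-62.1 mV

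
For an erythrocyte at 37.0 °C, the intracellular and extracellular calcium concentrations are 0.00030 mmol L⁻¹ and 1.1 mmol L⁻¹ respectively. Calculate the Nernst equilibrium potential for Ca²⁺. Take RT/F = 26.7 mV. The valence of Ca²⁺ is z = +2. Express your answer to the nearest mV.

110 mV

E = (26.7/z) · ln([Ca²⁺]_out/[Ca²⁺]_in) with z = +2.
= (26.7/2) · ln(1.1/0.00030) = 13.35 · ln(3667)
= 13.35 · (8.2070) = 109.56 mV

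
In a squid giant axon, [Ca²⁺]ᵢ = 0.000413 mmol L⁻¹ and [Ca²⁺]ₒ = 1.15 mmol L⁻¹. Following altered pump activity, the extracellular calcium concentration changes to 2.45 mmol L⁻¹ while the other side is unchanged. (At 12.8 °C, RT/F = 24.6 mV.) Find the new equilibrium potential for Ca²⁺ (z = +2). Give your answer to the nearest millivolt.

107 mV

After the shift: [Ca²⁺]_out = 2.45, [Ca²⁺]_in = 0.000413 mmol L⁻¹.
E_new = (24.6/2)·ln(2.45/0.000413) = 12.30 · (8.6882) = 106.86 mV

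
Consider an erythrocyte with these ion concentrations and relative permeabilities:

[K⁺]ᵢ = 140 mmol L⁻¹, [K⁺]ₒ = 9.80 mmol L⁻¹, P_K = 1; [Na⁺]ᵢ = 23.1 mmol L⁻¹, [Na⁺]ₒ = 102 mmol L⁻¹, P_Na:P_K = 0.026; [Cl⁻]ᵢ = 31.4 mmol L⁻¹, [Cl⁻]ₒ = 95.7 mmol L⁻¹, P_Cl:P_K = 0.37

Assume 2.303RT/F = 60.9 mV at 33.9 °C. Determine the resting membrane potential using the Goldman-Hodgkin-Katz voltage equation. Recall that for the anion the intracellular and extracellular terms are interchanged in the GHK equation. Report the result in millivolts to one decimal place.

-52.6 mV

Vm = 60.9 · log₁₀[(Σ P·[cation]ₒ + Σ P·[anion]ᵢ) / (Σ P·[cation]ᵢ + Σ P·[anion]ₒ)]
Numerator = 1×9.80 + 0.026×102 + 0.37×31.4 = 24.07
Denominator = 1×140 + 0.026×23.1 + 0.37×95.7 = 176
Vm = 60.9 · log₁₀(0.13675) = 60.9 × (-0.8641) = -52.62 mV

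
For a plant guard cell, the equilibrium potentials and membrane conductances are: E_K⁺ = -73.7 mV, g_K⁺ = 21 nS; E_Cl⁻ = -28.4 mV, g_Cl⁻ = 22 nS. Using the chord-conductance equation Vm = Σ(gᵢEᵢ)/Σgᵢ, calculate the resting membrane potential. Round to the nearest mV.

-51 mV

Σ gᵢEᵢ = 21·(-73.7) + 22·(-28.4) = -2172.50
Σ gᵢ = 21 + 22 = 43
Vm = -2172.50 / 43 = -50.52 mV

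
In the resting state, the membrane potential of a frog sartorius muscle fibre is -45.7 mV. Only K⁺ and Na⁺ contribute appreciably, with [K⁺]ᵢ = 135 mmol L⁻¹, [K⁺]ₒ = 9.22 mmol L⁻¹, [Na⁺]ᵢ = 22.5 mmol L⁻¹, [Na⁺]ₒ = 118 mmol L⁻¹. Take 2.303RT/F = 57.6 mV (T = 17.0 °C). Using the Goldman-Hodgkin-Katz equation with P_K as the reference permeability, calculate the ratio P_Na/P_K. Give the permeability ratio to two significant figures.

0.11

Let α = P_Na/P_K. GHK: Vm = 57.6·log₁₀[(Kₒ + α·Naₒ)/(Kᵢ + α·Naᵢ)].
10^(Vm/57.6) = 10^(-45.7/57.6) = 0.16092
So 0.16092·(Kᵢ + α·Naᵢ) = Kₒ + α·Naₒ → α = (0.16092·135.0 − 9.22) / (118.0 − 0.16092·22.5)
α = (21.72 − 9.22) / (118.0 − 3.621) = 12.5/114.4 = 0.1093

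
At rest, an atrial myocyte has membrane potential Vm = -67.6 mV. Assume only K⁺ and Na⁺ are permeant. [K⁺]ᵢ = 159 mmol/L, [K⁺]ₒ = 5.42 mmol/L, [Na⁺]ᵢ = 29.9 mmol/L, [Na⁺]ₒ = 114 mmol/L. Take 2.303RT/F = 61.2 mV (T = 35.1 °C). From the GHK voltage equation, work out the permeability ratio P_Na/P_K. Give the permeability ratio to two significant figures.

0.063

Let α = P_Na/P_K. GHK: Vm = 61.2·log₁₀[(Kₒ + α·Naₒ)/(Kᵢ + α·Naᵢ)].
10^(Vm/61.2) = 10^(-67.6/61.2) = 0.0786
So 0.0786·(Kᵢ + α·Naᵢ) = Kₒ + α·Naₒ → α = (0.0786·159.0 − 5.42) / (114.0 − 0.0786·29.9)
α = (12.5 − 5.42) / (114.0 − 2.35) = 7.077/111.6 = 0.06339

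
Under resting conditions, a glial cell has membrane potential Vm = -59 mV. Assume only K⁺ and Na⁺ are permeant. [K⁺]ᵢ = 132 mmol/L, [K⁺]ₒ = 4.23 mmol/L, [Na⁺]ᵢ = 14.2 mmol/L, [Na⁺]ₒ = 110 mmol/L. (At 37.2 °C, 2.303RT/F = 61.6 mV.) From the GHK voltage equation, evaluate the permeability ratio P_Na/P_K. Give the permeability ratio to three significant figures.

Let α = P_Na/P_K. GHK: Vm = 61.6·log₁₀[(Kₒ + α·Naₒ)/(Kᵢ + α·Naᵢ)].
10^(Vm/61.6) = 10^(-59.0/61.6) = 0.11021
So 0.11021·(Kᵢ + α·Naᵢ) = Kₒ + α·Naₒ → α = (0.11021·132.0 − 4.23) / (110.0 − 0.11021·14.2)
α = (14.55 − 4.23) / (110.0 − 1.565) = 10.32/108.4 = 0.09515

0.0951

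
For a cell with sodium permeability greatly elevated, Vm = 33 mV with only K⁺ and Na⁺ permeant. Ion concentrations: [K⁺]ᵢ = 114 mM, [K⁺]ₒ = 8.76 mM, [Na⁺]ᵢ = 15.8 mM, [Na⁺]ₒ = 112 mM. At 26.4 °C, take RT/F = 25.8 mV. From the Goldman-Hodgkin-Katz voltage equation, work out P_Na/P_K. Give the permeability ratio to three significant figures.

7.26

Let α = P_Na/P_K. GHK: Vm = 25.8·ln[(Kₒ + α·Naₒ)/(Kᵢ + α·Naᵢ)].
e^(Vm/25.8) = e^(33.0/25.8) = 3.5933
So 3.5933·(Kᵢ + α·Naᵢ) = Kₒ + α·Naₒ → α = (3.5933·114.0 − 8.76) / (112.0 − 3.5933·15.8)
α = (409.6 − 8.76) / (112.0 − 56.77) = 400.9/55.23 = 7.259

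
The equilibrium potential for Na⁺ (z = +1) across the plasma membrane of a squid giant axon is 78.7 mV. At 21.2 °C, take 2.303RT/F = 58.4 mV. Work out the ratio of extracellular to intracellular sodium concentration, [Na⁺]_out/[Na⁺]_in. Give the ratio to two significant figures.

log₁₀([out]/[in]) = E·z/(58.4) = 78.7 × 1 / 58.4 = 1.3476
[out]/[in] = 10^(1.3476) = 22.26

22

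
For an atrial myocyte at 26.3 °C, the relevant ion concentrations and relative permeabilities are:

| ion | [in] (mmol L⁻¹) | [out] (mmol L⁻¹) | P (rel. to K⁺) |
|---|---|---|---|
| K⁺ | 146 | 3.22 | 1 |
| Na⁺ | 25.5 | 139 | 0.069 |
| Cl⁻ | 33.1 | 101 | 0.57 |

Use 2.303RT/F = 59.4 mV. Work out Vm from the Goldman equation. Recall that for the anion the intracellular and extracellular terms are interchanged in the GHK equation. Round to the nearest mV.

Vm = 59.4 · log₁₀[(Σ P·[cation]ₒ + Σ P·[anion]ᵢ) / (Σ P·[cation]ᵢ + Σ P·[anion]ₒ)]
Numerator = 1×3.22 + 0.069×139 + 0.57×33.1 = 31.68
Denominator = 1×146 + 0.069×25.5 + 0.57×101 = 205.3
Vm = 59.4 · log₁₀(0.15428) = 59.4 × (-0.8117) = -48.21 mV

-48 mV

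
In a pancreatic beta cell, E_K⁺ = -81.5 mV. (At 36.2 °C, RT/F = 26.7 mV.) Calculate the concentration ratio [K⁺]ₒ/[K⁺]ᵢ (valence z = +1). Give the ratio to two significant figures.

0.047

ln([out]/[in]) = E·z/(26.7) = -81.5 × 1 / 26.7 = -3.0524
[out]/[in] = e^(-3.0524) = 0.04724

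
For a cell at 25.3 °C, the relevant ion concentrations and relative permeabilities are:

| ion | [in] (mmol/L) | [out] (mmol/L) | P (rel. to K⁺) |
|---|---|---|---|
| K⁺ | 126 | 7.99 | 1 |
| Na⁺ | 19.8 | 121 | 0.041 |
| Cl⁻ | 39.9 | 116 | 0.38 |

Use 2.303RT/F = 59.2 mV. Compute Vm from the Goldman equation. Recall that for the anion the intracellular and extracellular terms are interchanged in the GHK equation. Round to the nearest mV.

-46 mV

Vm = 59.2 · log₁₀[(Σ P·[cation]ₒ + Σ P·[anion]ᵢ) / (Σ P·[cation]ᵢ + Σ P·[anion]ₒ)]
Numerator = 1×7.99 + 0.041×121 + 0.38×39.9 = 28.11
Denominator = 1×126 + 0.041×19.8 + 0.38×116 = 170.9
Vm = 59.2 · log₁₀(0.16451) = 59.2 × (-0.7838) = -46.40 mV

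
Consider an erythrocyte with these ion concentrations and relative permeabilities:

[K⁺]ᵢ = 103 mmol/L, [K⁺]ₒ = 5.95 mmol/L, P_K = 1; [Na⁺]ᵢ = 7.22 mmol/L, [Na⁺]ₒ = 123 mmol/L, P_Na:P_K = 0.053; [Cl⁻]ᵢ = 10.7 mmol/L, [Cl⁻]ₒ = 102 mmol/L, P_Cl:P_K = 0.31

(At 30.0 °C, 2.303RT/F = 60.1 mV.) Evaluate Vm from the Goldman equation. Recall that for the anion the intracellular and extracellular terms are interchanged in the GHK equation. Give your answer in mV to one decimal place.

-56.0 mV

Vm = 60.1 · log₁₀[(Σ P·[cation]ₒ + Σ P·[anion]ᵢ) / (Σ P·[cation]ᵢ + Σ P·[anion]ₒ)]
Numerator = 1×5.95 + 0.053×123 + 0.31×10.7 = 15.79
Denominator = 1×103 + 0.053×7.22 + 0.31×102 = 135
Vm = 60.1 · log₁₀(0.11693) = 60.1 × (-0.9321) = -56.02 mV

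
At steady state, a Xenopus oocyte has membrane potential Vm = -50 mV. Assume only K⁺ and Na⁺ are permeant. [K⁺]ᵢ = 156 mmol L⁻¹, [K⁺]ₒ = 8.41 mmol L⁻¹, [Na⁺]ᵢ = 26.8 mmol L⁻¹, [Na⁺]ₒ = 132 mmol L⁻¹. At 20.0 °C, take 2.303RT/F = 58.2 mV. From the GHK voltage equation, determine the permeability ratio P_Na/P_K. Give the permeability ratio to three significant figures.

Let α = P_Na/P_K. GHK: Vm = 58.2·log₁₀[(Kₒ + α·Naₒ)/(Kᵢ + α·Naᵢ)].
10^(Vm/58.2) = 10^(-50.0/58.2) = 0.13832
So 0.13832·(Kᵢ + α·Naᵢ) = Kₒ + α·Naₒ → α = (0.13832·156.0 − 8.41) / (132.0 − 0.13832·26.8)
α = (21.58 − 8.41) / (132.0 − 3.707) = 13.17/128.3 = 0.1026

0.103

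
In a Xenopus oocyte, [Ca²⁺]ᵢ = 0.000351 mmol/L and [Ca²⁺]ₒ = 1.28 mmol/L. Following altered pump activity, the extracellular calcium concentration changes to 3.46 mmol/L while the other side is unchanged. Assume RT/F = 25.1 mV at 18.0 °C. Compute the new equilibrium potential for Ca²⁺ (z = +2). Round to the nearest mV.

After the shift: [Ca²⁺]_out = 3.46, [Ca²⁺]_in = 0.000351 mmol/L.
E_new = (25.1/2)·ln(3.46/0.000351) = 12.55 · (9.1960) = 115.41 mV

115 mV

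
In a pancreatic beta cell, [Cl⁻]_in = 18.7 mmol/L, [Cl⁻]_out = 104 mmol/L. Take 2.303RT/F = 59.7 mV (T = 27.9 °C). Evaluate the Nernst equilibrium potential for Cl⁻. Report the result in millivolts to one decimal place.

-44.5 mV

E = (59.7/z) · log₁₀([Cl⁻]_out/[Cl⁻]_in) with z = -1.
For an anion, dividing by z = -1 reverses the sign.
= (59.7/-1) · log₁₀(104/18.7) = -59.70 · log₁₀(5.561)
= -59.70 · (0.7452) = -44.49 mV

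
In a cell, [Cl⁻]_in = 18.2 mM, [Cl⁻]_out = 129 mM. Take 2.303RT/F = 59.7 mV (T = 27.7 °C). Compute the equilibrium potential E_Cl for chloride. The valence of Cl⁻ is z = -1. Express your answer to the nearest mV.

-51 mV

E = (59.7/z) · log₁₀([Cl⁻]_out/[Cl⁻]_in) with z = -1.
For an anion, dividing by z = -1 reverses the sign.
= (59.7/-1) · log₁₀(129/18.2) = -59.70 · log₁₀(7.088)
= -59.70 · (0.8505) = -50.78 mV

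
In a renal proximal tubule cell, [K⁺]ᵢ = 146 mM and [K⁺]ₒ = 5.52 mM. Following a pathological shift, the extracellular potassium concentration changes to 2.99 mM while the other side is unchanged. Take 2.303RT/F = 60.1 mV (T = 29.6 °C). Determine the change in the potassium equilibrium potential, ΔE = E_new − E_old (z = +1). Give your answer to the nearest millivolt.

E_old = (60.1/1)·log₁₀(5.52/146) = -85.49 mV
E_new = (60.1/1)·log₁₀(2.99/146) = -101.49 mV
ΔE = -101.49 − (-85.49) = -16.00 mV

-16 mV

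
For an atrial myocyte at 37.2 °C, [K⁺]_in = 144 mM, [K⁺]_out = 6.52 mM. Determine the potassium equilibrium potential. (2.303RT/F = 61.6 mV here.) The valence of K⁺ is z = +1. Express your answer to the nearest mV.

E = (61.6/z) · log₁₀([K⁺]_out/[K⁺]_in) with z = +1.
= (61.6/1) · log₁₀(6.52/144) = 61.60 · log₁₀(0.04528)
= 61.60 · (-1.3441) = -82.80 mV

-83 mV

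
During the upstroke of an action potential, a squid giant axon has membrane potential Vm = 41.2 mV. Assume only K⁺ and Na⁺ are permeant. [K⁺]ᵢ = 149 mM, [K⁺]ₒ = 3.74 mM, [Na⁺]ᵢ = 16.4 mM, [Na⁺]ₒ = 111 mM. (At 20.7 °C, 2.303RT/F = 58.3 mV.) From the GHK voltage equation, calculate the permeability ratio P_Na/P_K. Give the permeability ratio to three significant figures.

Let α = P_Na/P_K. GHK: Vm = 58.3·log₁₀[(Kₒ + α·Naₒ)/(Kᵢ + α·Naᵢ)].
10^(Vm/58.3) = 10^(41.2/58.3) = 5.0897
So 5.0897·(Kᵢ + α·Naᵢ) = Kₒ + α·Naₒ → α = (5.0897·149.0 − 3.74) / (111.0 − 5.0897·16.4)
α = (758.4 − 3.74) / (111.0 − 83.47) = 754.6/27.53 = 27.41

27.4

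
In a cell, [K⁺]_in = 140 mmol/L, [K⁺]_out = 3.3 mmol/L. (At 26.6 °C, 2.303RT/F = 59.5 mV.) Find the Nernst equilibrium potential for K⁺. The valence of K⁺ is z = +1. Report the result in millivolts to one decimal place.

E = (59.5/z) · log₁₀([K⁺]_out/[K⁺]_in) with z = +1.
= (59.5/1) · log₁₀(3.3/140) = 59.50 · log₁₀(0.02357)
= 59.50 · (-1.6276) = -96.84 mV

-96.8 mV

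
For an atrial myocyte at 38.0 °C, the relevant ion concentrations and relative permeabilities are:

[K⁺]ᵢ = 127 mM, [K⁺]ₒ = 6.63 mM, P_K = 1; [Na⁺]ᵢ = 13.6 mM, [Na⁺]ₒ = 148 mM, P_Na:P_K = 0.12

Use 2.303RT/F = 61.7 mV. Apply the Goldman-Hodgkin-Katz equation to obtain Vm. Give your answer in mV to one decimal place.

Vm = 61.7 · log₁₀[(Σ P·[cation]ₒ + Σ P·[anion]ᵢ) / (Σ P·[cation]ᵢ + Σ P·[anion]ₒ)]
Numerator = 1×6.63 + 0.12×148 = 24.39
Denominator = 1×127 + 0.12×13.6 = 128.6
Vm = 61.7 · log₁₀(0.18961) = 61.7 × (-0.7221) = -44.56 mV

-44.6 mV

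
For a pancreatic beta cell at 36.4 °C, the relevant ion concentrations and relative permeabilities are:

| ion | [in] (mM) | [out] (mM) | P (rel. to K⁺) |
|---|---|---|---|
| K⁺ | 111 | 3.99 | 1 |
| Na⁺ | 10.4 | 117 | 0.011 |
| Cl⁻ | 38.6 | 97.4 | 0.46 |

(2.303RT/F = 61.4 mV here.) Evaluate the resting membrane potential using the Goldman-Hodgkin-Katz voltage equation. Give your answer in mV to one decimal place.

-51.0 mV

Vm = 61.4 · log₁₀[(Σ P·[cation]ₒ + Σ P·[anion]ᵢ) / (Σ P·[cation]ᵢ + Σ P·[anion]ₒ)]
Numerator = 1×3.99 + 0.011×117 + 0.46×38.6 = 23.03
Denominator = 1×111 + 0.011×10.4 + 0.46×97.4 = 155.9
Vm = 61.4 · log₁₀(0.14772) = 61.4 × (-0.8305) = -51.00 mV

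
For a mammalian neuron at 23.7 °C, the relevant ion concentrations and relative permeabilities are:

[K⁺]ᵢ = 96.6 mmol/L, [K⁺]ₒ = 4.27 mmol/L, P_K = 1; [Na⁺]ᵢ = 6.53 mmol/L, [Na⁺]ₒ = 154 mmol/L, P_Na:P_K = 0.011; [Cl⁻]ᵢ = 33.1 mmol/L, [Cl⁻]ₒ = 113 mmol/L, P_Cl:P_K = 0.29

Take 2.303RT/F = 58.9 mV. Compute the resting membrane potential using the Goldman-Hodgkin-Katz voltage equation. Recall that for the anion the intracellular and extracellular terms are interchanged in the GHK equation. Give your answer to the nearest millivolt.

-54 mV

Vm = 58.9 · log₁₀[(Σ P·[cation]ₒ + Σ P·[anion]ᵢ) / (Σ P·[cation]ᵢ + Σ P·[anion]ₒ)]
Numerator = 1×4.27 + 0.011×154 + 0.29×33.1 = 15.56
Denominator = 1×96.6 + 0.011×6.53 + 0.29×113 = 129.4
Vm = 58.9 · log₁₀(0.12023) = 58.9 × (-0.9200) = -54.19 mV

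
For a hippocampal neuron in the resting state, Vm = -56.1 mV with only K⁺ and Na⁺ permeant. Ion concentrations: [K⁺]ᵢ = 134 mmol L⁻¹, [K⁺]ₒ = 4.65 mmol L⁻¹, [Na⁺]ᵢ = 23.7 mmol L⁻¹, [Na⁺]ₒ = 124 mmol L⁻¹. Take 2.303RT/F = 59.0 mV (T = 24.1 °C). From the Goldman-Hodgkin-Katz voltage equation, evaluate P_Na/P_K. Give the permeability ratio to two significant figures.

Let α = P_Na/P_K. GHK: Vm = 59.0·log₁₀[(Kₒ + α·Naₒ)/(Kᵢ + α·Naᵢ)].
10^(Vm/59.0) = 10^(-56.1/59.0) = 0.11198
So 0.11198·(Kᵢ + α·Naᵢ) = Kₒ + α·Naₒ → α = (0.11198·134.0 − 4.65) / (124.0 − 0.11198·23.7)
α = (15.01 − 4.65) / (124.0 − 2.654) = 10.36/121.3 = 0.08534

0.085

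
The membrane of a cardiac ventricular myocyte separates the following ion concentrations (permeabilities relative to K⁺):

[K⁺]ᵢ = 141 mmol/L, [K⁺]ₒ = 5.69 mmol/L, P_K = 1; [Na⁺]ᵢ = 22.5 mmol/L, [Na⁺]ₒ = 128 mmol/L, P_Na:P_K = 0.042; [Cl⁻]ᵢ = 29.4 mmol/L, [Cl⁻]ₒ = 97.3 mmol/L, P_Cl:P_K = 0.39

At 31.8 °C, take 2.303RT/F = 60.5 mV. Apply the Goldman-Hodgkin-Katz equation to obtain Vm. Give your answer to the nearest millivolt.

-55 mV

Vm = 60.5 · log₁₀[(Σ P·[cation]ₒ + Σ P·[anion]ᵢ) / (Σ P·[cation]ᵢ + Σ P·[anion]ₒ)]
Numerator = 1×5.69 + 0.042×128 + 0.39×29.4 = 22.53
Denominator = 1×141 + 0.042×22.5 + 0.39×97.3 = 179.9
Vm = 60.5 · log₁₀(0.12525) = 60.5 × (-0.9022) = -54.58 mV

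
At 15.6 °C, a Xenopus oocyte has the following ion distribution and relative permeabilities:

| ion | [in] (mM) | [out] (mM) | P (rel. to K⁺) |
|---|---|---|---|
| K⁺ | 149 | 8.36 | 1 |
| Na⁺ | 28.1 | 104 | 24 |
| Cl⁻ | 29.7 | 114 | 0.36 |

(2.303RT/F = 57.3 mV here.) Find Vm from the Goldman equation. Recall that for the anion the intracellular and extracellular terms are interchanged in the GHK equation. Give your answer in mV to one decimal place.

26.6 mV

Vm = 57.3 · log₁₀[(Σ P·[cation]ₒ + Σ P·[anion]ᵢ) / (Σ P·[cation]ᵢ + Σ P·[anion]ₒ)]
Numerator = 1×8.36 + 24×104 + 0.36×29.7 = 2515
Denominator = 1×149 + 24×28.1 + 0.36×114 = 864.4
Vm = 57.3 · log₁₀(2.9095) = 57.3 × (0.4638) = 26.58 mV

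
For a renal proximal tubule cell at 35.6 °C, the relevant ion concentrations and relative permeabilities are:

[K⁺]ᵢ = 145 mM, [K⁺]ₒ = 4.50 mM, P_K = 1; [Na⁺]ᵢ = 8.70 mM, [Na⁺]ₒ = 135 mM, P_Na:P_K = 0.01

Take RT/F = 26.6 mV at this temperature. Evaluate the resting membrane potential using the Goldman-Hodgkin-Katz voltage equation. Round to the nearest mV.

Vm = 26.6 · ln[(Σ P·[cation]ₒ + Σ P·[anion]ᵢ) / (Σ P·[cation]ᵢ + Σ P·[anion]ₒ)]
Numerator = 1×4.50 + 0.01×135 = 5.85
Denominator = 1×145 + 0.01×8.70 = 145.1
Vm = 26.6 · ln(0.040321) = 26.6 × (-3.2109) = -85.41 mV

-85 mV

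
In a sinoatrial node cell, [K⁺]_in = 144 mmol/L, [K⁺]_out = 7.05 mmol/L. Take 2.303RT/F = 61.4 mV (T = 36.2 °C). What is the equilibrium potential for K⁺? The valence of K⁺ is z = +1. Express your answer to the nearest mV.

E = (61.4/z) · log₁₀([K⁺]_out/[K⁺]_in) with z = +1.
= (61.4/1) · log₁₀(7.05/144) = 61.40 · log₁₀(0.04896)
= 61.40 · (-1.3102) = -80.44 mV

-80 mV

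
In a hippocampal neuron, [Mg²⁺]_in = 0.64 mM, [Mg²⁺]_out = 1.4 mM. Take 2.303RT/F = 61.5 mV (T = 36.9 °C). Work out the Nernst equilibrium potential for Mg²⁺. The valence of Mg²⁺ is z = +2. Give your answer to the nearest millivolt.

10 mV

E = (61.5/z) · log₁₀([Mg²⁺]_out/[Mg²⁺]_in) with z = +2.
= (61.5/2) · log₁₀(1.4/0.64) = 30.75 · log₁₀(2.188)
= 30.75 · (0.3399) = 10.45 mV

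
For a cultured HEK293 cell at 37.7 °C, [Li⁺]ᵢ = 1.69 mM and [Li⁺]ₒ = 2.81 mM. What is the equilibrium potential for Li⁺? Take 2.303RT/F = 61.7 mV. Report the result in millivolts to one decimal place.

13.6 mV

E = (61.7/z) · log₁₀([Li⁺]_out/[Li⁺]_in) with z = +1.
= (61.7/1) · log₁₀(2.81/1.69) = 61.70 · log₁₀(1.663)
= 61.70 · (0.2208) = 13.62 mV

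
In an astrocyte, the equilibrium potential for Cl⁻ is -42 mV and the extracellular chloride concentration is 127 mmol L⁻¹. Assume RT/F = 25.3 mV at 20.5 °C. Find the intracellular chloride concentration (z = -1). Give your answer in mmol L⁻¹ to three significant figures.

Nernst: E = (25.3/-1) · ln([out]/[in]), so ln([out]/[in]) = -42.0 × -1 / 25.3 = 1.6601.
[out]/[in] = e^(1.6601) = 5.26.
[in] = 127 / 5.26 = 24.15 mmol L⁻¹.

24.1 mmol L⁻¹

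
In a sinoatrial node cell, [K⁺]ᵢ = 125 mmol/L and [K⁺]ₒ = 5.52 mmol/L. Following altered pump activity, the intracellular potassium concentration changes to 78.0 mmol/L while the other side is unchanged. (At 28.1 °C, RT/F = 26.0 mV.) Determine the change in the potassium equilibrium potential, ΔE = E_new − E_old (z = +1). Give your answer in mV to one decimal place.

12.3 mV

E_old = (26.0/1)·ln(5.52/125) = -81.12 mV
E_new = (26.0/1)·ln(5.52/78.0) = -68.86 mV
ΔE = -68.86 − (-81.12) = 12.26 mV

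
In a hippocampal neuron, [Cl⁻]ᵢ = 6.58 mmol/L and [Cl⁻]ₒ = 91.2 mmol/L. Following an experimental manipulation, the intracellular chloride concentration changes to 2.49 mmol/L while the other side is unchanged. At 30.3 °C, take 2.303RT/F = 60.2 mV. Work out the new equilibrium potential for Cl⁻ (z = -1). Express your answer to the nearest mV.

After the shift: [Cl⁻]_out = 91.2, [Cl⁻]_in = 2.49 mmol/L.
E_new = (60.2/-1)·log₁₀(91.2/2.49) = -60.20 · (1.5638) = -94.14 mV

-94 mV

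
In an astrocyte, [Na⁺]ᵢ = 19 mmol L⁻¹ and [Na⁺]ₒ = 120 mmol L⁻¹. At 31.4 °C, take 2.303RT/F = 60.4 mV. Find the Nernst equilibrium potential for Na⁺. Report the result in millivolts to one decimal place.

48.3 mV

E = (60.4/z) · log₁₀([Na⁺]_out/[Na⁺]_in) with z = +1.
= (60.4/1) · log₁₀(120/19) = 60.40 · log₁₀(6.316)
= 60.40 · (0.8004) = 48.35 mV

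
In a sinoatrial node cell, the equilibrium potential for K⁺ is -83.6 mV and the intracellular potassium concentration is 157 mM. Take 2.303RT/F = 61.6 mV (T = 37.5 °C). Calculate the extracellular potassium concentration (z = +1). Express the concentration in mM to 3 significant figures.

6.90 mM

Nernst: E = (61.6/1) · log₁₀([out]/[in]), so log₁₀([out]/[in]) = -83.6 × 1 / 61.6 = -1.3571.
[out]/[in] = 10^(-1.3571) = 0.04394.
[out] = 0.04394 × 157 = 6.899 mM.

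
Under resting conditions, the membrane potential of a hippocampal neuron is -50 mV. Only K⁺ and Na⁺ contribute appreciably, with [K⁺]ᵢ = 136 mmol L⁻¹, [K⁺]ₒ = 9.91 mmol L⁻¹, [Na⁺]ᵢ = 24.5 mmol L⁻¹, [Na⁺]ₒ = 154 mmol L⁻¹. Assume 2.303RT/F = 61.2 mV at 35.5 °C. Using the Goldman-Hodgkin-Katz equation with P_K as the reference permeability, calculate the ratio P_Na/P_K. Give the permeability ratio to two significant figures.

0.072

Let α = P_Na/P_K. GHK: Vm = 61.2·log₁₀[(Kₒ + α·Naₒ)/(Kᵢ + α·Naᵢ)].
10^(Vm/61.2) = 10^(-50.0/61.2) = 0.15241
So 0.15241·(Kᵢ + α·Naᵢ) = Kₒ + α·Naₒ → α = (0.15241·136.0 − 9.91) / (154.0 − 0.15241·24.5)
α = (20.73 − 9.91) / (154.0 − 3.734) = 10.82/150.3 = 0.07199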